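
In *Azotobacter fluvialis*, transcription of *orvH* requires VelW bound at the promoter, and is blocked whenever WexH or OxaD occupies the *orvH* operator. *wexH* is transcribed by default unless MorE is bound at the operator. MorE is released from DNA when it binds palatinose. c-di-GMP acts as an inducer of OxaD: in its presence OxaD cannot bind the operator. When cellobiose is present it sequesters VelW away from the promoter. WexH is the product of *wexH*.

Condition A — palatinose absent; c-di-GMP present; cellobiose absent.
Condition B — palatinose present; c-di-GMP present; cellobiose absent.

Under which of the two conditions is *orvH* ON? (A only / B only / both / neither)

A only

Condition A:
Palatinose is absent, so MorE is active.
With repressor MorE bound, *wexH* is not transcribed.
So WexH is not produced.
c-di-GMP is present, so OxaD is inactive.
Cellobiose is absent, so VelW is active.
No repressor is bound and VelW is active, so *orvH* is transcribed.
→ *orvH* is ON in A.
Condition B:
Palatinose is present, so MorE is inactive.
With no repressor bound, *wexH* is transcribed.
So WexH is produced and active.
c-di-GMP is present, so OxaD is inactive.
Cellobiose is absent, so VelW is active.
With repressor WexH bound, *orvH* is not transcribed.
→ *orvH* is OFF in B.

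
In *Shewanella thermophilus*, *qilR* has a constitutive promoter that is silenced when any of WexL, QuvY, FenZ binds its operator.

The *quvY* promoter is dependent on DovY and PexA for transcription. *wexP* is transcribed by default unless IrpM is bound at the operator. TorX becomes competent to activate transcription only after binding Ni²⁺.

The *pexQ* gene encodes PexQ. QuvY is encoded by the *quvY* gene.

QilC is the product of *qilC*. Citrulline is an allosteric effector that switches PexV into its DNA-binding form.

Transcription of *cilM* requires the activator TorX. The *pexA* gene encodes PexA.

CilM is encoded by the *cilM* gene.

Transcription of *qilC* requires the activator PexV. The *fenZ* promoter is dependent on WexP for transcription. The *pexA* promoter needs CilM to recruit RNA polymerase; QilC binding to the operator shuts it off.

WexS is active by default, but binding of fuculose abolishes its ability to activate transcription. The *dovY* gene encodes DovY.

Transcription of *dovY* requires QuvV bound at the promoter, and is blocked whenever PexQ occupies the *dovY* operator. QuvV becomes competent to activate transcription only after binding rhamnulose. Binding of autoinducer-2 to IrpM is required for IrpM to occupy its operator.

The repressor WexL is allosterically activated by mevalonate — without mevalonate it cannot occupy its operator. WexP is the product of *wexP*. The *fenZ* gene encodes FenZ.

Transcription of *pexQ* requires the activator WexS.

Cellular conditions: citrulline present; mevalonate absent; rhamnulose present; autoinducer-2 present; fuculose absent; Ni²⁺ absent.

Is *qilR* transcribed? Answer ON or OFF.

Mevalonate is absent, so WexL is inactive.
Fuculose is absent, so WexS is active.
No repressor is bound and WexS is active, so *pexQ* is transcribed.
So PexQ is produced and active.
Rhamnulose is present, so QuvV is active.
With repressor PexQ bound, *dovY* is not transcribed.
So DovY is not produced.
Citrulline is present, so PexV is active.
No repressor is bound and PexV is active, so *qilC* is transcribed.
So QilC is produced and active.
Ni²⁺ is absent, so TorX is inactive.
Required activator TorX is absent, so *cilM* is not transcribed.
So CilM is not produced.
With repressor QilC bound, *pexA* is not transcribed.
So PexA is not produced.
Required activator DovY is absent, so *quvY* is not transcribed.
So QuvY is not produced.
Autoinducer-2 is present, so IrpM is active.
With repressor IrpM bound, *wexP* is not transcribed.
So WexP is not produced.
Required activator WexP is absent, so *fenZ* is not transcribed.
So FenZ is not produced.
With no repressor bound, *qilR* is transcribed.

ON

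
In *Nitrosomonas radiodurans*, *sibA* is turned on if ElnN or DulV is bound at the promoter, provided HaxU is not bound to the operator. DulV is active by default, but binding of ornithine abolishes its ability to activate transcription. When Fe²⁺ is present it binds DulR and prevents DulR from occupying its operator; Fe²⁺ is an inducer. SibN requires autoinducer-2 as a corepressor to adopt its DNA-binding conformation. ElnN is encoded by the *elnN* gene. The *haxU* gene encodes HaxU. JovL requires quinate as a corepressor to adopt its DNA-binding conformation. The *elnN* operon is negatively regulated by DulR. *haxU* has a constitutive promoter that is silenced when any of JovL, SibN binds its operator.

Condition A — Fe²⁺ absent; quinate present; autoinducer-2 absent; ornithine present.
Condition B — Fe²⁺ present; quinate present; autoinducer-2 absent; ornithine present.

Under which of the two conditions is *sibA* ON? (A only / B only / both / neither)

Condition A:
Fe²⁺ is absent, so DulR is active.
With repressor DulR bound, *elnN* is not transcribed.
So ElnN is not produced.
Quinate is present, so JovL is active.
Autoinducer-2 is absent, so SibN is inactive.
With repressor JovL bound, *haxU* is not transcribed.
So HaxU is not produced.
Ornithine is present, so DulV is inactive.
No activator is available at the *sibA* promoter, so *sibA* is not transcribed.
→ *sibA* is OFF in A.
Condition B:
Fe²⁺ is present, so DulR is inactive.
With no repressor bound, *elnN* is transcribed.
So ElnN is produced and active.
Quinate is present, so JovL is active.
Autoinducer-2 is absent, so SibN is inactive.
With repressor JovL bound, *haxU* is not transcribed.
So HaxU is not produced.
Ornithine is present, so DulV is inactive.
Activator ElnN is present, so *sibA* is transcribed.
→ *sibA* is ON in B.

B only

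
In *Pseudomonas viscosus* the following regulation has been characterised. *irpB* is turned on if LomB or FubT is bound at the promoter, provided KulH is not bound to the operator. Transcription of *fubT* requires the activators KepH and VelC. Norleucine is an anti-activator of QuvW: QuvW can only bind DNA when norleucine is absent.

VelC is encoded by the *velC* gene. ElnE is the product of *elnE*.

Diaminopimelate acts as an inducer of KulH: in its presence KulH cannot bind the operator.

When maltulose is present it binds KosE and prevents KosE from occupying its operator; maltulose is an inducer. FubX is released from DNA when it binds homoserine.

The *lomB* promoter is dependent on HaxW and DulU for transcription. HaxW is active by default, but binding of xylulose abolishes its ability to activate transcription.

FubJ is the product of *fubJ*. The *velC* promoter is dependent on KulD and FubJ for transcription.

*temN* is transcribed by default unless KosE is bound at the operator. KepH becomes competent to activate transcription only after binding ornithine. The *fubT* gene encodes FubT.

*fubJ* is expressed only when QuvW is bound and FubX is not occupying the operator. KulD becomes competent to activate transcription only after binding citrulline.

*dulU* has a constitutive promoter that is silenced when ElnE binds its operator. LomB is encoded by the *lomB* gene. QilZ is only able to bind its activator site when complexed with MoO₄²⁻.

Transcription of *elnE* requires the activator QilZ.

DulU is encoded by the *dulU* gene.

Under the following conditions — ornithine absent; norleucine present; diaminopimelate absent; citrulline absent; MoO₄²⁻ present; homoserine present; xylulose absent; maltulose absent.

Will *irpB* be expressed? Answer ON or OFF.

OFF

Xylulose is absent, so HaxW is active.
MoO₄²⁻ is present, so QilZ is active.
No repressor is bound and QilZ is active, so *elnE* is transcribed.
So ElnE is produced and active.
With repressor ElnE bound, *dulU* is not transcribed.
So DulU is not produced.
Required activator DulU is absent, so *lomB* is not transcribed.
So LomB is not produced.
Diaminopimelate is absent, so KulH is active.
Ornithine is absent, so KepH is inactive.
Citrulline is absent, so KulD is inactive.
Norleucine is present, so QuvW is inactive.
Homoserine is present, so FubX is inactive.
Required activator QuvW is absent, so *fubJ* is not transcribed.
So FubJ is not produced.
Required activator KulD is absent, so *velC* is not transcribed.
So VelC is not produced.
Required activator KepH is absent, so *fubT* is not transcribed.
So FubT is not produced.
With repressor KulH bound, *irpB* is not transcribed.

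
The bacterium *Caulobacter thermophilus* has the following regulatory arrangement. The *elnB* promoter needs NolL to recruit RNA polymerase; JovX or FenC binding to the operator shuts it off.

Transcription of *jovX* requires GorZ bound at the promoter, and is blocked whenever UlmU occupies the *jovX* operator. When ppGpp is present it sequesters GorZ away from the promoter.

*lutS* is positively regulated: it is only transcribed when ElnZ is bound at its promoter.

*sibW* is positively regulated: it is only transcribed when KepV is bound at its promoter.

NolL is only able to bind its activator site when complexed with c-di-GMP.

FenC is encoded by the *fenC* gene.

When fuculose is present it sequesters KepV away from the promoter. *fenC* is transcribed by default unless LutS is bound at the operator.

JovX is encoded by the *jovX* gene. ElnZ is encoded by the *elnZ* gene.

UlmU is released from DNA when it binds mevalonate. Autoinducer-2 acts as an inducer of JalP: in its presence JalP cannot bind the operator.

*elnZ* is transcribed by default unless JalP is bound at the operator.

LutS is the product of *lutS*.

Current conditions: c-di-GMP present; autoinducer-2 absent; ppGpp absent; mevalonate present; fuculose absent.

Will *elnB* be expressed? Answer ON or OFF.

c-di-GMP is present, so NolL is active.
Mevalonate is present, so UlmU is inactive.
ppGpp is absent, so GorZ is active.
No repressor is bound and GorZ is active, so *jovX* is transcribed.
So JovX is produced and active.
Autoinducer-2 is absent, so JalP is active.
With repressor JalP bound, *elnZ* is not transcribed.
So ElnZ is not produced.
Required activator ElnZ is absent, so *lutS* is not transcribed.
So LutS is not produced.
With no repressor bound, *fenC* is transcribed.
So FenC is produced and active.
With repressor JovX bound, *elnB* is not transcribed.

OFF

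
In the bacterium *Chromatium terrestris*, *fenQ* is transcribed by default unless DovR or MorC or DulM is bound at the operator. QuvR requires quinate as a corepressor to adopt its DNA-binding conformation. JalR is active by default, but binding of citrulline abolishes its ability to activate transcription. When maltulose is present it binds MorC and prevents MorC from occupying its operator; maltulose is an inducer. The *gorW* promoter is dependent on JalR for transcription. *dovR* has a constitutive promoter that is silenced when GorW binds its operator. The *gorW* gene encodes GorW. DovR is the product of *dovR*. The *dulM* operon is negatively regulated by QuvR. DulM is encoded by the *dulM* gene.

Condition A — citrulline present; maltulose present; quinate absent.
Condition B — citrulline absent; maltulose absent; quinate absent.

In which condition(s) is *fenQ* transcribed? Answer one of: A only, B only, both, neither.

neither

Condition A:
Citrulline is present, so JalR is inactive.
Required activator JalR is absent, so *gorW* is not transcribed.
So GorW is not produced.
With no repressor bound, *dovR* is transcribed.
So DovR is produced and active.
Maltulose is present, so MorC is inactive.
Quinate is absent, so QuvR is inactive.
With no repressor bound, *dulM* is transcribed.
So DulM is produced and active.
With repressor DovR bound, *fenQ* is not transcribed.
→ *fenQ* is OFF in A.
Condition B:
Citrulline is absent, so JalR is active.
No repressor is bound and JalR is active, so *gorW* is transcribed.
So GorW is produced and active.
With repressor GorW bound, *dovR* is not transcribed.
So DovR is not produced.
Maltulose is absent, so MorC is active.
Quinate is absent, so QuvR is inactive.
With no repressor bound, *dulM* is transcribed.
So DulM is produced and active.
With repressor MorC bound, *fenQ* is not transcribed.
→ *fenQ* is OFF in B.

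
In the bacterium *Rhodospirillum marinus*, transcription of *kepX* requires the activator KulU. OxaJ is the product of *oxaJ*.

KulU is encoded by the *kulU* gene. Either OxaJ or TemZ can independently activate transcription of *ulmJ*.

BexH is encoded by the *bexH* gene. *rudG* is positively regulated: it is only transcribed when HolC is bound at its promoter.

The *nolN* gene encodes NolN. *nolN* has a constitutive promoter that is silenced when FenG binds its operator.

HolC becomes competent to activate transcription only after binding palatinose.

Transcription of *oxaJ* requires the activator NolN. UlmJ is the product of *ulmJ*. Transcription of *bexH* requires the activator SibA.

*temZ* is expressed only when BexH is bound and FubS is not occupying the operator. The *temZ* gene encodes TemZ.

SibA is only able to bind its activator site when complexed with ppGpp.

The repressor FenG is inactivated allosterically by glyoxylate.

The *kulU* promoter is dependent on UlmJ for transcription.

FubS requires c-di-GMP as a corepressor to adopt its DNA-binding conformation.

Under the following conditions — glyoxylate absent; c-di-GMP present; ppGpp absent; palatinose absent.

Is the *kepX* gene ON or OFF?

Glyoxylate is absent, so FenG is active.
With repressor FenG bound, *nolN* is not transcribed.
So NolN is not produced.
Required activator NolN is absent, so *oxaJ* is not transcribed.
So OxaJ is not produced.
c-di-GMP is present, so FubS is active.
ppGpp is absent, so SibA is inactive.
Required activator SibA is absent, so *bexH* is not transcribed.
So BexH is not produced.
With repressor FubS bound, *temZ* is not transcribed.
So TemZ is not produced.
No activator is available at the *ulmJ* promoter, so *ulmJ* is not transcribed.
So UlmJ is not produced.
Required activator UlmJ is absent, so *kulU* is not transcribed.
So KulU is not produced.
Required activator KulU is absent, so *kepX* is not transcribed.

OFF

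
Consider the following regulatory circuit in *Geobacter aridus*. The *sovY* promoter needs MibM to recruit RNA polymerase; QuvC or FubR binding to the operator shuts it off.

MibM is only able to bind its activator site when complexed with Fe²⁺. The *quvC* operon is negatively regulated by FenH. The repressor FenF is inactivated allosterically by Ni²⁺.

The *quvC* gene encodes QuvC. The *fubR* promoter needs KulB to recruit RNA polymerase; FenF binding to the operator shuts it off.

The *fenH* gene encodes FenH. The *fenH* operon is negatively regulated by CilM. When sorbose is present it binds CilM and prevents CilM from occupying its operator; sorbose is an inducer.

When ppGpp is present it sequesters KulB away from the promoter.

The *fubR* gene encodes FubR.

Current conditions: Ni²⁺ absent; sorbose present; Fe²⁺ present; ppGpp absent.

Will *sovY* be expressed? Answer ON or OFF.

Sorbose is present, so CilM is inactive.
With no repressor bound, *fenH* is transcribed.
So FenH is produced and active.
With repressor FenH bound, *quvC* is not transcribed.
So QuvC is not produced.
Ni²⁺ is absent, so FenF is active.
ppGpp is absent, so KulB is active.
With repressor FenF bound, *fubR* is not transcribed.
So FubR is not produced.
Fe²⁺ is present, so MibM is active.
No repressor is bound and MibM is active, so *sovY* is transcribed.

ON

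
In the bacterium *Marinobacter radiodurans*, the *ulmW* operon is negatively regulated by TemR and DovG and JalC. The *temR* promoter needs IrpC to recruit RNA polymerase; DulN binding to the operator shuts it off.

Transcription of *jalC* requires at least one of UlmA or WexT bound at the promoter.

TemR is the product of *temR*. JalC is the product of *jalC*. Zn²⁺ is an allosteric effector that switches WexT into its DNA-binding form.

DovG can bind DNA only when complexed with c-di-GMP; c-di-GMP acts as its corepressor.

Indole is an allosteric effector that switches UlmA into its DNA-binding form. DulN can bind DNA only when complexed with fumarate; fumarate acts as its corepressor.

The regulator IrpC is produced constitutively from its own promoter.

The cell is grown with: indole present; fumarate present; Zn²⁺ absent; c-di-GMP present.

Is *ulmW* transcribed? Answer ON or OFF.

Fumarate is present, so DulN is active.
IrpC is produced constitutively and is active.
With repressor DulN bound, *temR* is not transcribed.
So TemR is not produced.
c-di-GMP is present, so DovG is active.
Indole is present, so UlmA is active.
Zn²⁺ is absent, so WexT is inactive.
Activator UlmA is present, so *jalC* is transcribed.
So JalC is produced and active.
With repressor DovG bound, *ulmW* is not transcribed.

OFF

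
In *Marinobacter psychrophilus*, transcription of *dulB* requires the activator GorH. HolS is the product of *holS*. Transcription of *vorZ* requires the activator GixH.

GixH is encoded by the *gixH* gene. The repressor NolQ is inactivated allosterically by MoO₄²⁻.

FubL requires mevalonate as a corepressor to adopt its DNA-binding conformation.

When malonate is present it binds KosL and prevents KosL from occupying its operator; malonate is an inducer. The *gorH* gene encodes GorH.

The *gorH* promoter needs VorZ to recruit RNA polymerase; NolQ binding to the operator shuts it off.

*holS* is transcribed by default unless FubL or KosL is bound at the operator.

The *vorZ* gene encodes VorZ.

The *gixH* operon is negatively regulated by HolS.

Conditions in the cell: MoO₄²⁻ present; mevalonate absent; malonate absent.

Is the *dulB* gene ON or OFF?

ON

Mevalonate is absent, so FubL is inactive.
Malonate is absent, so KosL is active.
With repressor KosL bound, *holS* is not transcribed.
So HolS is not produced.
With no repressor bound, *gixH* is transcribed.
So GixH is produced and active.
No repressor is bound and GixH is active, so *vorZ* is transcribed.
So VorZ is produced and active.
MoO₄²⁻ is present, so NolQ is inactive.
No repressor is bound and VorZ is active, so *gorH* is transcribed.
So GorH is produced and active.
No repressor is bound and GorH is active, so *dulB* is transcribed.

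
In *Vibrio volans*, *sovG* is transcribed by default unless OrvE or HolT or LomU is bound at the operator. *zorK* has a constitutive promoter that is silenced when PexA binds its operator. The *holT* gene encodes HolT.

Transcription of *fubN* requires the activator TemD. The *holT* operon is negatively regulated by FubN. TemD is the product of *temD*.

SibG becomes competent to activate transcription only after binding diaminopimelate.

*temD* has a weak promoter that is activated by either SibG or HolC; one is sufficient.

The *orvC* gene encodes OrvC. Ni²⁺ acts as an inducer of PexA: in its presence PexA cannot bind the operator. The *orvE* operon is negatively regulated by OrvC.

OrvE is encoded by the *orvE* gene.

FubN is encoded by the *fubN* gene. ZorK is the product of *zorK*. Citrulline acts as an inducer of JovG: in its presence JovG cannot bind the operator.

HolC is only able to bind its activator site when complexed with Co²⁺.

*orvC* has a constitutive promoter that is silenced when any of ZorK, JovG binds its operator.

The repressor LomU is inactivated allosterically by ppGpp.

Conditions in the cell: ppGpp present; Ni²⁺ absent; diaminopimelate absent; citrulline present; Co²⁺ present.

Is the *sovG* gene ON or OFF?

Ni²⁺ is absent, so PexA is active.
With repressor PexA bound, *zorK* is not transcribed.
So ZorK is not produced.
Citrulline is present, so JovG is inactive.
With no repressor bound, *orvC* is transcribed.
So OrvC is produced and active.
With repressor OrvC bound, *orvE* is not transcribed.
So OrvE is not produced.
Diaminopimelate is absent, so SibG is inactive.
Co²⁺ is present, so HolC is active.
Activator HolC is present, so *temD* is transcribed.
So TemD is produced and active.
No repressor is bound and TemD is active, so *fubN* is transcribed.
So FubN is produced and active.
With repressor FubN bound, *holT* is not transcribed.
So HolT is not produced.
ppGpp is present, so LomU is inactive.
With no repressor bound, *sovG* is transcribed.

ON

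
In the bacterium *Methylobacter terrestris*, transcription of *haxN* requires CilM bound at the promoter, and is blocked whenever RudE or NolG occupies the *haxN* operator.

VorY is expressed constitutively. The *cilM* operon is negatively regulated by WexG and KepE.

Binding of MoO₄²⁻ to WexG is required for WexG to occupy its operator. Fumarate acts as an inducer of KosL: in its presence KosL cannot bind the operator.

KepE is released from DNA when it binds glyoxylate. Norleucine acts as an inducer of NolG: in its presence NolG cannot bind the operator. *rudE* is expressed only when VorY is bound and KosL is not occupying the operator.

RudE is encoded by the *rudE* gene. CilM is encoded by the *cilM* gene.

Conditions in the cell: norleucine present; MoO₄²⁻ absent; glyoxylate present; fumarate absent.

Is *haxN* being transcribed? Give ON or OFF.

VorY is produced constitutively and is active.
Fumarate is absent, so KosL is active.
With repressor KosL bound, *rudE* is not transcribed.
So RudE is not produced.
Norleucine is present, so NolG is inactive.
MoO₄²⁻ is absent, so WexG is inactive.
Glyoxylate is present, so KepE is inactive.
With no repressor bound, *cilM* is transcribed.
So CilM is produced and active.
No repressor is bound and CilM is active, so *haxN* is transcribed.

ON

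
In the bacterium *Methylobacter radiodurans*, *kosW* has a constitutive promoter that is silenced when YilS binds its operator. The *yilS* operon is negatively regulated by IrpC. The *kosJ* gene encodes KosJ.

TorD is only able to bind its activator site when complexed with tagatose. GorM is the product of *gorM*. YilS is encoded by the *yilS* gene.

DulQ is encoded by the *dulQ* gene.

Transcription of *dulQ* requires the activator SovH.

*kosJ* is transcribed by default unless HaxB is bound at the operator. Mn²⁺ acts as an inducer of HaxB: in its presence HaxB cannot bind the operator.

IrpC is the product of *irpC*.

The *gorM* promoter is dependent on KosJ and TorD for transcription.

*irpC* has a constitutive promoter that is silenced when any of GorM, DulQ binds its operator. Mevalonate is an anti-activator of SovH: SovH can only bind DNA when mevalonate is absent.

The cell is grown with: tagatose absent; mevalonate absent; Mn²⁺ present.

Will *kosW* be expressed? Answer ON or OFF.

OFF

Mn²⁺ is present, so HaxB is inactive.
With no repressor bound, *kosJ* is transcribed.
So KosJ is produced and active.
Tagatose is absent, so TorD is inactive.
Required activator TorD is absent, so *gorM* is not transcribed.
So GorM is not produced.
Mevalonate is absent, so SovH is active.
No repressor is bound and SovH is active, so *dulQ* is transcribed.
So DulQ is produced and active.
With repressor DulQ bound, *irpC* is not transcribed.
So IrpC is not produced.
With no repressor bound, *yilS* is transcribed.
So YilS is produced and active.
With repressor YilS bound, *kosW* is not transcribed.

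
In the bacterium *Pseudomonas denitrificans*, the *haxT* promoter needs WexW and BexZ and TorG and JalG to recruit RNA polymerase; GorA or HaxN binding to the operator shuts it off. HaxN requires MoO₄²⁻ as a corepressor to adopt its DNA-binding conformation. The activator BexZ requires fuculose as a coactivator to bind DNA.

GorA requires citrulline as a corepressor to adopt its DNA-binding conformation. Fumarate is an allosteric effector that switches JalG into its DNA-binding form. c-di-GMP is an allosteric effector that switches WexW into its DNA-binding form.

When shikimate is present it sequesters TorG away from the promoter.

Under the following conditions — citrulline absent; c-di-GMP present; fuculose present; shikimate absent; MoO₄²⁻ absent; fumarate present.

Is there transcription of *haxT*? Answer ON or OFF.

c-di-GMP is present, so WexW is active.
Citrulline is absent, so GorA is inactive.
Fuculose is present, so BexZ is active.
Shikimate is absent, so TorG is active.
Fumarate is present, so JalG is active.
MoO₄²⁻ is absent, so HaxN is inactive.
No repressor is bound and WexW and BexZ and TorG and JalG are active, so *haxT* is transcribed.

ON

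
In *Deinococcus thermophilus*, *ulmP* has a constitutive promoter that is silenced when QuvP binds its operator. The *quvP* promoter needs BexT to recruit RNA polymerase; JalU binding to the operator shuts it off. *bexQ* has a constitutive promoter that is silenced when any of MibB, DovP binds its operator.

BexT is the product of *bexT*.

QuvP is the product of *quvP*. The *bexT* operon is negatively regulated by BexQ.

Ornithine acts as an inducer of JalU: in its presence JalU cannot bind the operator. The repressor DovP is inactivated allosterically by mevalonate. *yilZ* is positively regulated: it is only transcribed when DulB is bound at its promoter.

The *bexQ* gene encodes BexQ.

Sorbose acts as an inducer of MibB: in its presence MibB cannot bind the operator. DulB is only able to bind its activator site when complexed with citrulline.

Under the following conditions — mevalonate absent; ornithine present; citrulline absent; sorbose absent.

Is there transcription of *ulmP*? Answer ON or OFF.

Sorbose is absent, so MibB is active.
Mevalonate is absent, so DovP is active.
With repressor MibB bound, *bexQ* is not transcribed.
So BexQ is not produced.
With no repressor bound, *bexT* is transcribed.
So BexT is produced and active.
Ornithine is present, so JalU is inactive.
No repressor is bound and BexT is active, so *quvP* is transcribed.
So QuvP is produced and active.
With repressor QuvP bound, *ulmP* is not transcribed.

OFF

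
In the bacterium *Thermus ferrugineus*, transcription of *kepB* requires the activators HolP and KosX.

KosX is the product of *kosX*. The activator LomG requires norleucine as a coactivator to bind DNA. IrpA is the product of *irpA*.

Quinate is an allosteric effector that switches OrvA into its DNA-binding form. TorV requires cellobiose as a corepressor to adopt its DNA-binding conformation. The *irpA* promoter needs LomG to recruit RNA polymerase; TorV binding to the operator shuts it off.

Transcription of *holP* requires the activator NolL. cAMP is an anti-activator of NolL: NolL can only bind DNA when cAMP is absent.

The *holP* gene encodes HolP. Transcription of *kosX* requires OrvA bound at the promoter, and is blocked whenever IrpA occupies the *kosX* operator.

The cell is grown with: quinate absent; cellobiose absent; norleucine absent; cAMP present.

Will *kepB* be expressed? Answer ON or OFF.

cAMP is present, so NolL is inactive.
Required activator NolL is absent, so *holP* is not transcribed.
So HolP is not produced.
Norleucine is absent, so LomG is inactive.
Cellobiose is absent, so TorV is inactive.
Required activator LomG is absent, so *irpA* is not transcribed.
So IrpA is not produced.
Quinate is absent, so OrvA is inactive.
Required activator OrvA is absent, so *kosX* is not transcribed.
So KosX is not produced.
Required activator HolP is absent, so *kepB* is not transcribed.

OFF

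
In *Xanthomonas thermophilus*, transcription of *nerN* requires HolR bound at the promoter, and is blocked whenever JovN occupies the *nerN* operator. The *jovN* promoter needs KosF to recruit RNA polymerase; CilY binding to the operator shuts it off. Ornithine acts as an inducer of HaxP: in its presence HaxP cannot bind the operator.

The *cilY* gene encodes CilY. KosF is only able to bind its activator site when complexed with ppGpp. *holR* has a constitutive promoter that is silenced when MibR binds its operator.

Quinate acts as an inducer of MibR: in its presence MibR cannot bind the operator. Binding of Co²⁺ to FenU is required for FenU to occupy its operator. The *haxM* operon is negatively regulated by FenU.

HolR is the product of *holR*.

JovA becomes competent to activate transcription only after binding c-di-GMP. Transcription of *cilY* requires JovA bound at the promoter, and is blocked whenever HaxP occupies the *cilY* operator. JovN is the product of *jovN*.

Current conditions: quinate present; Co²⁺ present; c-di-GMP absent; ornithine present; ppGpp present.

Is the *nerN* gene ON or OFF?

Quinate is present, so MibR is inactive.
With no repressor bound, *holR* is transcribed.
So HolR is produced and active.
ppGpp is present, so KosF is active.
Ornithine is present, so HaxP is inactive.
c-di-GMP is absent, so JovA is inactive.
Required activator JovA is absent, so *cilY* is not transcribed.
So CilY is not produced.
No repressor is bound and KosF is active, so *jovN* is transcribed.
So JovN is produced and active.
With repressor JovN bound, *nerN* is not transcribed.

OFF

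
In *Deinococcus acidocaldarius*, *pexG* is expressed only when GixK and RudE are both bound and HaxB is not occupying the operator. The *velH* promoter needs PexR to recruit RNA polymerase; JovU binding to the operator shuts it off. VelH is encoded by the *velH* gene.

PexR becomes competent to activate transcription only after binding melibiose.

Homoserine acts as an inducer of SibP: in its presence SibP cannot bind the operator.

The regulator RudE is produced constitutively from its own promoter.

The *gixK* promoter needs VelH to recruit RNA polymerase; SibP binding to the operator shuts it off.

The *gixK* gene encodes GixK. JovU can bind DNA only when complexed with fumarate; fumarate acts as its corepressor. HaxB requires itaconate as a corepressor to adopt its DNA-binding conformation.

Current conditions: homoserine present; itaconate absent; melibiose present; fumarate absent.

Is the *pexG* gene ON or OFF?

Homoserine is present, so SibP is inactive.
Melibiose is present, so PexR is active.
Fumarate is absent, so JovU is inactive.
No repressor is bound and PexR is active, so *velH* is transcribed.
So VelH is produced and active.
No repressor is bound and VelH is active, so *gixK* is transcribed.
So GixK is produced and active.
Itaconate is absent, so HaxB is inactive.
RudE is produced constitutively and is active.
No repressor is bound and GixK and RudE are active, so *pexG* is transcribed.

ON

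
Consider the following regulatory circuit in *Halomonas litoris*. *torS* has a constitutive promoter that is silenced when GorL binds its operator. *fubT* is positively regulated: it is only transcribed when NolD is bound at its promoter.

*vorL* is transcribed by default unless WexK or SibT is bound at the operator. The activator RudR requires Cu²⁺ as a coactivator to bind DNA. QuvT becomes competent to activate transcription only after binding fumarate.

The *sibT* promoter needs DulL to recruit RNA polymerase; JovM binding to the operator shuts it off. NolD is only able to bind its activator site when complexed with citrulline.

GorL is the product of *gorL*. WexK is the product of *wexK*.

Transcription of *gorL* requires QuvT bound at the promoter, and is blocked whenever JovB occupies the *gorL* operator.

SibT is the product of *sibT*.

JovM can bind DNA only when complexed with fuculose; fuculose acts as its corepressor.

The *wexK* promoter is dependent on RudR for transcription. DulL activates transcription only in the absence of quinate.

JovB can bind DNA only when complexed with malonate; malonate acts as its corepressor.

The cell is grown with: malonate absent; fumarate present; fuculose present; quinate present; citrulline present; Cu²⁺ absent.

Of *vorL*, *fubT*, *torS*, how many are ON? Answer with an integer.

2

Cu²⁺ is absent, so RudR is inactive.
Required activator RudR is absent, so *wexK* is not transcribed.
So WexK is not produced.
Quinate is present, so DulL is inactive.
Fuculose is present, so JovM is active.
With repressor JovM bound, *sibT* is not transcribed.
So SibT is not produced.
With no repressor bound, *vorL* is transcribed.
→ *vorL* is ON.
Citrulline is present, so NolD is active.
No repressor is bound and NolD is active, so *fubT* is transcribed.
→ *fubT* is ON.
Malonate is absent, so JovB is inactive.
Fumarate is present, so QuvT is active.
No repressor is bound and QuvT is active, so *gorL* is transcribed.
So GorL is produced and active.
With repressor GorL bound, *torS* is not transcribed.
→ *torS* is OFF.
2 of the 3 genes are transcribed.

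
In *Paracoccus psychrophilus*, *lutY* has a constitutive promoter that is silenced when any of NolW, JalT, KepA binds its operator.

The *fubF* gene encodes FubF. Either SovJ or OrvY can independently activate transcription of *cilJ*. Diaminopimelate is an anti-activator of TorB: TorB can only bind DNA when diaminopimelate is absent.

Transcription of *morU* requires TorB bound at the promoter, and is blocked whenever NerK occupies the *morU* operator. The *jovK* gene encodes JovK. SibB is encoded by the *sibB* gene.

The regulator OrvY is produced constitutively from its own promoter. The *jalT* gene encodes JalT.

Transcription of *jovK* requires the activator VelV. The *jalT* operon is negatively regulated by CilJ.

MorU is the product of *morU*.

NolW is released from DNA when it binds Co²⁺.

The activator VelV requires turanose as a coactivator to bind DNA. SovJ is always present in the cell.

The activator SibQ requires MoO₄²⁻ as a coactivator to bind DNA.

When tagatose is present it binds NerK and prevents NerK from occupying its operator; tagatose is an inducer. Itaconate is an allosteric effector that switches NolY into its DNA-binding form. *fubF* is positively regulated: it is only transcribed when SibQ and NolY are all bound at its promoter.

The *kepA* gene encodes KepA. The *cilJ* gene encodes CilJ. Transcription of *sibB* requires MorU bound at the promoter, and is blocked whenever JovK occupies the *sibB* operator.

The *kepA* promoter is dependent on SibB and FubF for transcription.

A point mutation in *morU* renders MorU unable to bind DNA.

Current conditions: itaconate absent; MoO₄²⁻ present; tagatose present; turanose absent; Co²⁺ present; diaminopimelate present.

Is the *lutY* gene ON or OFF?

Co²⁺ is present, so NolW is inactive.
SovJ is produced constitutively and is active.
OrvY is produced constitutively and is active.
Activator SovJ is present, so *cilJ* is transcribed.
So CilJ is produced and active.
With repressor CilJ bound, *jalT* is not transcribed.
So JalT is not produced.
MorU is non-functional in this strain, so it has no effect.
Turanose is absent, so VelV is inactive.
Required activator VelV is absent, so *jovK* is not transcribed.
So JovK is not produced.
Required activator MorU is absent, so *sibB* is not transcribed.
So SibB is not produced.
MoO₄²⁻ is present, so SibQ is active.
Itaconate is absent, so NolY is inactive.
Required activator NolY is absent, so *fubF* is not transcribed.
So FubF is not produced.
Required activator SibB is absent, so *kepA* is not transcribed.
So KepA is not produced.
With no repressor bound, *lutY* is transcribed.

ON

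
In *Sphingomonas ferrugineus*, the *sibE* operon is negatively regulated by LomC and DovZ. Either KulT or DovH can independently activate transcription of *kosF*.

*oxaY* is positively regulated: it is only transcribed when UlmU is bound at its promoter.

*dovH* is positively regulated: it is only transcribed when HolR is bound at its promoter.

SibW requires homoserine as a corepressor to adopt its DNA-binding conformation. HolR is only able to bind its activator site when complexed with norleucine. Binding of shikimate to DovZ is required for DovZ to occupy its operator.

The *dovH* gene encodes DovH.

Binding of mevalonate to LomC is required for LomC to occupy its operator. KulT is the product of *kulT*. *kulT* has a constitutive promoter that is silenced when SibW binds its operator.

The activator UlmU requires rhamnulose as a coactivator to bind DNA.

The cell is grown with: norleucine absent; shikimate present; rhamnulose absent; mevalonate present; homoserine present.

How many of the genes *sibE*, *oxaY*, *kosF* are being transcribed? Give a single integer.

Mevalonate is present, so LomC is active.
Shikimate is present, so DovZ is active.
With repressor LomC bound, *sibE* is not transcribed.
→ *sibE* is OFF.
Rhamnulose is absent, so UlmU is inactive.
Required activator UlmU is absent, so *oxaY* is not transcribed.
→ *oxaY* is OFF.
Homoserine is present, so SibW is active.
With repressor SibW bound, *kulT* is not transcribed.
So KulT is not produced.
Norleucine is absent, so HolR is inactive.
Required activator HolR is absent, so *dovH* is not transcribed.
So DovH is not produced.
No activator is available at the *kosF* promoter, so *kosF* is not transcribed.
→ *kosF* is OFF.
0 of the 3 genes are transcribed.

0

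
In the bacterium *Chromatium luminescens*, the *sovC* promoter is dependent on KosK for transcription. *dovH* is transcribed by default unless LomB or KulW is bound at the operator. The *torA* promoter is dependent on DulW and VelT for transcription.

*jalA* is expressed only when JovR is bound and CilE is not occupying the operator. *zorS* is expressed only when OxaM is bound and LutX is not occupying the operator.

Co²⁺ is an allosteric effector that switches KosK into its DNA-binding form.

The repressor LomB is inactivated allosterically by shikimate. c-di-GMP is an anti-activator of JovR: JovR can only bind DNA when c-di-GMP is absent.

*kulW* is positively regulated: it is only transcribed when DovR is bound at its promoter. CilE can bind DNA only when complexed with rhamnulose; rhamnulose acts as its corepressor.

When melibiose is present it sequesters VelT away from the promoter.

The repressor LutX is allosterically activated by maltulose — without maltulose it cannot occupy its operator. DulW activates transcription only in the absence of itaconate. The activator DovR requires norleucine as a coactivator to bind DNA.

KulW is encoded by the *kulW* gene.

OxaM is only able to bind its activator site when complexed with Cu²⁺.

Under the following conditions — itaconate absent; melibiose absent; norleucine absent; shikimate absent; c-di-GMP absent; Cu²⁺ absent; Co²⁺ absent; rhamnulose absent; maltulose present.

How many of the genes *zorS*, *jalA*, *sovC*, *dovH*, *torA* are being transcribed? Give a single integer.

Maltulose is present, so LutX is active.
Cu²⁺ is absent, so OxaM is inactive.
With repressor LutX bound, *zorS* is not transcribed.
→ *zorS* is OFF.
c-di-GMP is absent, so JovR is active.
Rhamnulose is absent, so CilE is inactive.
No repressor is bound and JovR is active, so *jalA* is transcribed.
→ *jalA* is ON.
Co²⁺ is absent, so KosK is inactive.
Required activator KosK is absent, so *sovC* is not transcribed.
→ *sovC* is OFF.
Shikimate is absent, so LomB is active.
Norleucine is absent, so DovR is inactive.
Required activator DovR is absent, so *kulW* is not transcribed.
So KulW is not produced.
With repressor LomB bound, *dovH* is not transcribed.
→ *dovH* is OFF.
Itaconate is absent, so DulW is active.
Melibiose is absent, so VelT is active.
No repressor is bound and DulW and VelT are active, so *torA* is transcribed.
→ *torA* is ON.
2 of the 5 genes are transcribed.

2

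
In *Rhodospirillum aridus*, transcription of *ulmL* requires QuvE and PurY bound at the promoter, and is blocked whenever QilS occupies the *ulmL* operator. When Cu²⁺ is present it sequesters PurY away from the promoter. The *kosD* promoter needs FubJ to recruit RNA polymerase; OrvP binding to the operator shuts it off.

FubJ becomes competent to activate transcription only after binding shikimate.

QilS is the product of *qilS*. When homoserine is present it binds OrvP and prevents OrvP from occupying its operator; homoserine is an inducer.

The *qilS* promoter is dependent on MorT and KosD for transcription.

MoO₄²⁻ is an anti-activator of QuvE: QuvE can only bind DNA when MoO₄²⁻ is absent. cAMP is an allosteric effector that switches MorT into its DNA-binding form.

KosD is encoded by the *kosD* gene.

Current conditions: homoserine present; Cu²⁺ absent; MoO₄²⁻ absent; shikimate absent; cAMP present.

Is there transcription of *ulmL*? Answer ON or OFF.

MoO₄²⁻ is absent, so QuvE is active.
cAMP is present, so MorT is active.
Homoserine is present, so OrvP is inactive.
Shikimate is absent, so FubJ is inactive.
Required activator FubJ is absent, so *kosD* is not transcribed.
So KosD is not produced.
Required activator KosD is absent, so *qilS* is not transcribed.
So QilS is not produced.
Cu²⁺ is absent, so PurY is active.
No repressor is bound and QuvE and PurY are active, so *ulmL* is transcribed.

ON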